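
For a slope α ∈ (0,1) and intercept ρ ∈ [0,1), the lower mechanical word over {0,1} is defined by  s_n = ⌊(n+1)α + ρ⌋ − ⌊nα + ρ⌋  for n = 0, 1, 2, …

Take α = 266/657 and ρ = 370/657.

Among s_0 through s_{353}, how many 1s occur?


143

#1s = Σ_{n=0}^{353} s_n = Σ_{n=0}^{353} (⌊(n+1)α+ρ⌋ − ⌊nα+ρ⌋)
the sum telescopes: every ⌊nα+ρ⌋ with 0 < n < 354 appears once with + and once with −, leaving ⌊354α+ρ⌋ − ⌊0·α+ρ⌋
354α + ρ = (354·266 + 370) / 657 = 94534/657
ρ = 370/657
⌊94534/657⌋ = 143,  ⌊370/657⌋ = 0
#1s = 143 − 0 = 143


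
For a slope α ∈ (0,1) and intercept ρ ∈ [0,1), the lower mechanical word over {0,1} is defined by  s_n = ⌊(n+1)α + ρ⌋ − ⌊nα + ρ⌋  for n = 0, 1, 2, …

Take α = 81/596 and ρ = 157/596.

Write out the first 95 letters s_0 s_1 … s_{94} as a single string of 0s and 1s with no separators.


00000100000010000000100000010000001000000010000001000000100000001000000100000010000000100000010

n=0: ⌊(1·81+157)/596⌋ − ⌊(0·81+157)/596⌋ = ⌊238/596⌋ − ⌊157/596⌋ = 0 − 0 = 0
n=1: ⌊(2·81+157)/596⌋ − ⌊(1·81+157)/596⌋ = ⌊319/596⌋ − ⌊238/596⌋ = 0 − 0 = 0
n=2: ⌊(3·81+157)/596⌋ − ⌊(2·81+157)/596⌋ = ⌊400/596⌋ − ⌊319/596⌋ = 0 − 0 = 0
n=3: ⌊(4·81+157)/596⌋ − ⌊(3·81+157)/596⌋ = ⌊481/596⌋ − ⌊400/596⌋ = 0 − 0 = 0
n=4: ⌊(5·81+157)/596⌋ − ⌊(4·81+157)/596⌋ = ⌊562/596⌋ − ⌊481/596⌋ = 0 − 0 = 0
n=5: ⌊(6·81+157)/596⌋ − ⌊(5·81+157)/596⌋ = ⌊643/596⌋ − ⌊562/596⌋ = 1 − 0 = 1
n=6: ⌊(7·81+157)/596⌋ − ⌊(6·81+157)/596⌋ = ⌊724/596⌋ − ⌊643/596⌋ = 1 − 1 = 0
n=7: ⌊(8·81+157)/596⌋ − ⌊(7·81+157)/596⌋ = ⌊805/596⌋ − ⌊724/596⌋ = 1 − 1 = 0
n=8: ⌊(9·81+157)/596⌋ − ⌊(8·81+157)/596⌋ = ⌊886/596⌋ − ⌊805/596⌋ = 1 − 1 = 0
n=9: ⌊(10·81+157)/596⌋ − ⌊(9·81+157)/596⌋ = ⌊967/596⌋ − ⌊886/596⌋ = 1 − 1 = 0
n=10: ⌊(11·81+157)/596⌋ − ⌊(10·81+157)/596⌋ = ⌊1048/596⌋ − ⌊967/596⌋ = 1 − 1 = 0
n=11: ⌊(12·81+157)/596⌋ − ⌊(11·81+157)/596⌋ = ⌊1129/596⌋ − ⌊1048/596⌋ = 1 − 1 = 0
n=12: ⌊(13·81+157)/596⌋ − ⌊(12·81+157)/596⌋ = ⌊1210/596⌋ − ⌊1129/596⌋ = 2 − 1 = 1
n=13: ⌊(14·81+157)/596⌋ − ⌊(13·81+157)/596⌋ = ⌊1291/596⌋ − ⌊1210/596⌋ = 2 − 2 = 0
n=14: ⌊(15·81+157)/596⌋ − ⌊(14·81+157)/596⌋ = ⌊1372/596⌋ − ⌊1291/596⌋ = 2 − 2 = 0
n=15: ⌊(16·81+157)/596⌋ − ⌊(15·81+157)/596⌋ = ⌊1453/596⌋ − ⌊1372/596⌋ = 2 − 2 = 0
n=16: ⌊(17·81+157)/596⌋ − ⌊(16·81+157)/596⌋ = ⌊1534/596⌋ − ⌊1453/596⌋ = 2 − 2 = 0
n=17: ⌊(18·81+157)/596⌋ − ⌊(17·81+157)/596⌋ = ⌊1615/596⌋ − ⌊1534/596⌋ = 2 − 2 = 0
n=18: ⌊(19·81+157)/596⌋ − ⌊(18·81+157)/596⌋ = ⌊1696/596⌋ − ⌊1615/596⌋ = 2 − 2 = 0
n=19: ⌊(20·81+157)/596⌋ − ⌊(19·81+157)/596⌋ = ⌊1777/596⌋ − ⌊1696/596⌋ = 2 − 2 = 0
n=20: ⌊(21·81+157)/596⌋ − ⌊(20·81+157)/596⌋ = ⌊1858/596⌋ − ⌊1777/596⌋ = 3 − 2 = 1
n=21: ⌊(22·81+157)/596⌋ − ⌊(21·81+157)/596⌋ = ⌊1939/596⌋ − ⌊1858/596⌋ = 3 − 3 = 0
n=22: ⌊(23·81+157)/596⌋ − ⌊(22·81+157)/596⌋ = ⌊2020/596⌋ − ⌊1939/596⌋ = 3 − 3 = 0
n=23: ⌊(24·81+157)/596⌋ − ⌊(23·81+157)/596⌋ = ⌊2101/596⌋ − ⌊2020/596⌋ = 3 − 3 = 0
n=24: ⌊(25·81+157)/596⌋ − ⌊(24·81+157)/596⌋ = ⌊2182/596⌋ − ⌊2101/596⌋ = 3 − 3 = 0
n=25: ⌊(26·81+157)/596⌋ − ⌊(25·81+157)/596⌋ = ⌊2263/596⌋ − ⌊2182/596⌋ = 3 − 3 = 0
n=26: ⌊(27·81+157)/596⌋ − ⌊(26·81+157)/596⌋ = ⌊2344/596⌋ − ⌊2263/596⌋ = 3 − 3 = 0
n=27: ⌊(28·81+157)/596⌋ − ⌊(27·81+157)/596⌋ = ⌊2425/596⌋ − ⌊2344/596⌋ = 4 − 3 = 1
n=28: ⌊(29·81+157)/596⌋ − ⌊(28·81+157)/596⌋ = ⌊2506/596⌋ − ⌊2425/596⌋ = 4 − 4 = 0
n=29: ⌊(30·81+157)/596⌋ − ⌊(29·81+157)/596⌋ = ⌊2587/596⌋ − ⌊2506/596⌋ = 4 − 4 = 0
n=30: ⌊(31·81+157)/596⌋ − ⌊(30·81+157)/596⌋ = ⌊2668/596⌋ − ⌊2587/596⌋ = 4 − 4 = 0
n=31: ⌊(32·81+157)/596⌋ − ⌊(31·81+157)/596⌋ = ⌊2749/596⌋ − ⌊2668/596⌋ = 4 − 4 = 0
n=32: ⌊(33·81+157)/596⌋ − ⌊(32·81+157)/596⌋ = ⌊2830/596⌋ − ⌊2749/596⌋ = 4 − 4 = 0
n=33: ⌊(34·81+157)/596⌋ − ⌊(33·81+157)/596⌋ = ⌊2911/596⌋ − ⌊2830/596⌋ = 4 − 4 = 0
n=34: ⌊(35·81+157)/596⌋ − ⌊(34·81+157)/596⌋ = ⌊2992/596⌋ − ⌊2911/596⌋ = 5 − 4 = 1
n=35: ⌊(36·81+157)/596⌋ − ⌊(35·81+157)/596⌋ = ⌊3073/596⌋ − ⌊2992/596⌋ = 5 − 5 = 0
n=36: ⌊(37·81+157)/596⌋ − ⌊(36·81+157)/596⌋ = ⌊3154/596⌋ − ⌊3073/596⌋ = 5 − 5 = 0
n=37: ⌊(38·81+157)/596⌋ − ⌊(37·81+157)/596⌋ = ⌊3235/596⌋ − ⌊3154/596⌋ = 5 − 5 = 0
n=38: ⌊(39·81+157)/596⌋ − ⌊(38·81+157)/596⌋ = ⌊3316/596⌋ − ⌊3235/596⌋ = 5 − 5 = 0
n=39: ⌊(40·81+157)/596⌋ − ⌊(39·81+157)/596⌋ = ⌊3397/596⌋ − ⌊3316/596⌋ = 5 − 5 = 0
n=40: ⌊(41·81+157)/596⌋ − ⌊(40·81+157)/596⌋ = ⌊3478/596⌋ − ⌊3397/596⌋ = 5 − 5 = 0
n=41: ⌊(42·81+157)/596⌋ − ⌊(41·81+157)/596⌋ = ⌊3559/596⌋ − ⌊3478/596⌋ = 5 − 5 = 0
n=42: ⌊(43·81+157)/596⌋ − ⌊(42·81+157)/596⌋ = ⌊3640/596⌋ − ⌊3559/596⌋ = 6 − 5 = 1
n=43: ⌊(44·81+157)/596⌋ − ⌊(43·81+157)/596⌋ = ⌊3721/596⌋ − ⌊3640/596⌋ = 6 − 6 = 0
n=44: ⌊(45·81+157)/596⌋ − ⌊(44·81+157)/596⌋ = ⌊3802/596⌋ − ⌊3721/596⌋ = 6 − 6 = 0
n=45: ⌊(46·81+157)/596⌋ − ⌊(45·81+157)/596⌋ = ⌊3883/596⌋ − ⌊3802/596⌋ = 6 − 6 = 0
n=46: ⌊(47·81+157)/596⌋ − ⌊(46·81+157)/596⌋ = ⌊3964/596⌋ − ⌊3883/596⌋ = 6 − 6 = 0
n=47: ⌊(48·81+157)/596⌋ − ⌊(47·81+157)/596⌋ = ⌊4045/596⌋ − ⌊3964/596⌋ = 6 − 6 = 0
n=48: ⌊(49·81+157)/596⌋ − ⌊(48·81+157)/596⌋ = ⌊4126/596⌋ − ⌊4045/596⌋ = 6 − 6 = 0
n=49: ⌊(50·81+157)/596⌋ − ⌊(49·81+157)/596⌋ = ⌊4207/596⌋ − ⌊4126/596⌋ = 7 − 6 = 1
n=50: ⌊(51·81+157)/596⌋ − ⌊(50·81+157)/596⌋ = ⌊4288/596⌋ − ⌊4207/596⌋ = 7 − 7 = 0
n=51: ⌊(52·81+157)/596⌋ − ⌊(51·81+157)/596⌋ = ⌊4369/596⌋ − ⌊4288/596⌋ = 7 − 7 = 0
n=52: ⌊(53·81+157)/596⌋ − ⌊(52·81+157)/596⌋ = ⌊4450/596⌋ − ⌊4369/596⌋ = 7 − 7 = 0
n=53: ⌊(54·81+157)/596⌋ − ⌊(53·81+157)/596⌋ = ⌊4531/596⌋ − ⌊4450/596⌋ = 7 − 7 = 0
n=54: ⌊(55·81+157)/596⌋ − ⌊(54·81+157)/596⌋ = ⌊4612/596⌋ − ⌊4531/596⌋ = 7 − 7 = 0
n=55: ⌊(56·81+157)/596⌋ − ⌊(55·81+157)/596⌋ = ⌊4693/596⌋ − ⌊4612/596⌋ = 7 − 7 = 0
n=56: ⌊(57·81+157)/596⌋ − ⌊(56·81+157)/596⌋ = ⌊4774/596⌋ − ⌊4693/596⌋ = 8 − 7 = 1
n=57: ⌊(58·81+157)/596⌋ − ⌊(57·81+157)/596⌋ = ⌊4855/596⌋ − ⌊4774/596⌋ = 8 − 8 = 0
n=58: ⌊(59·81+157)/596⌋ − ⌊(58·81+157)/596⌋ = ⌊4936/596⌋ − ⌊4855/596⌋ = 8 − 8 = 0
n=59: ⌊(60·81+157)/596⌋ − ⌊(59·81+157)/596⌋ = ⌊5017/596⌋ − ⌊4936/596⌋ = 8 − 8 = 0
n=60: ⌊(61·81+157)/596⌋ − ⌊(60·81+157)/596⌋ = ⌊5098/596⌋ − ⌊5017/596⌋ = 8 − 8 = 0
n=61: ⌊(62·81+157)/596⌋ − ⌊(61·81+157)/596⌋ = ⌊5179/596⌋ − ⌊5098/596⌋ = 8 − 8 = 0
n=62: ⌊(63·81+157)/596⌋ − ⌊(62·81+157)/596⌋ = ⌊5260/596⌋ − ⌊5179/596⌋ = 8 − 8 = 0
n=63: ⌊(64·81+157)/596⌋ − ⌊(63·81+157)/596⌋ = ⌊5341/596⌋ − ⌊5260/596⌋ = 8 − 8 = 0
n=64: ⌊(65·81+157)/596⌋ − ⌊(64·81+157)/596⌋ = ⌊5422/596⌋ − ⌊5341/596⌋ = 9 − 8 = 1
n=65: ⌊(66·81+157)/596⌋ − ⌊(65·81+157)/596⌋ = ⌊5503/596⌋ − ⌊5422/596⌋ = 9 − 9 = 0
n=66: ⌊(67·81+157)/596⌋ − ⌊(66·81+157)/596⌋ = ⌊5584/596⌋ − ⌊5503/596⌋ = 9 − 9 = 0
n=67: ⌊(68·81+157)/596⌋ − ⌊(67·81+157)/596⌋ = ⌊5665/596⌋ − ⌊5584/596⌋ = 9 − 9 = 0
n=68: ⌊(69·81+157)/596⌋ − ⌊(68·81+157)/596⌋ = ⌊5746/596⌋ − ⌊5665/596⌋ = 9 − 9 = 0
n=69: ⌊(70·81+157)/596⌋ − ⌊(69·81+157)/596⌋ = ⌊5827/596⌋ − ⌊5746/596⌋ = 9 − 9 = 0
n=70: ⌊(71·81+157)/596⌋ − ⌊(70·81+157)/596⌋ = ⌊5908/596⌋ − ⌊5827/596⌋ = 9 − 9 = 0
n=71: ⌊(72·81+157)/596⌋ − ⌊(71·81+157)/596⌋ = ⌊5989/596⌋ − ⌊5908/596⌋ = 10 − 9 = 1
n=72: ⌊(73·81+157)/596⌋ − ⌊(72·81+157)/596⌋ = ⌊6070/596⌋ − ⌊5989/596⌋ = 10 − 10 = 0
n=73: ⌊(74·81+157)/596⌋ − ⌊(73·81+157)/596⌋ = ⌊6151/596⌋ − ⌊6070/596⌋ = 10 − 10 = 0
n=74: ⌊(75·81+157)/596⌋ − ⌊(74·81+157)/596⌋ = ⌊6232/596⌋ − ⌊6151/596⌋ = 10 − 10 = 0
n=75: ⌊(76·81+157)/596⌋ − ⌊(75·81+157)/596⌋ = ⌊6313/596⌋ − ⌊6232/596⌋ = 10 − 10 = 0
n=76: ⌊(77·81+157)/596⌋ − ⌊(76·81+157)/596⌋ = ⌊6394/596⌋ − ⌊6313/596⌋ = 10 − 10 = 0
n=77: ⌊(78·81+157)/596⌋ − ⌊(77·81+157)/596⌋ = ⌊6475/596⌋ − ⌊6394/596⌋ = 10 − 10 = 0
n=78: ⌊(79·81+157)/596⌋ − ⌊(78·81+157)/596⌋ = ⌊6556/596⌋ − ⌊6475/596⌋ = 11 − 10 = 1
n=79: ⌊(80·81+157)/596⌋ − ⌊(79·81+157)/596⌋ = ⌊6637/596⌋ − ⌊6556/596⌋ = 11 − 11 = 0
n=80: ⌊(81·81+157)/596⌋ − ⌊(80·81+157)/596⌋ = ⌊6718/596⌋ − ⌊6637/596⌋ = 11 − 11 = 0
n=81: ⌊(82·81+157)/596⌋ − ⌊(81·81+157)/596⌋ = ⌊6799/596⌋ − ⌊6718/596⌋ = 11 − 11 = 0
n=82: ⌊(83·81+157)/596⌋ − ⌊(82·81+157)/596⌋ = ⌊6880/596⌋ − ⌊6799/596⌋ = 11 − 11 = 0
n=83: ⌊(84·81+157)/596⌋ − ⌊(83·81+157)/596⌋ = ⌊6961/596⌋ − ⌊6880/596⌋ = 11 − 11 = 0
n=84: ⌊(85·81+157)/596⌋ − ⌊(84·81+157)/596⌋ = ⌊7042/596⌋ − ⌊6961/596⌋ = 11 − 11 = 0
n=85: ⌊(86·81+157)/596⌋ − ⌊(85·81+157)/596⌋ = ⌊7123/596⌋ − ⌊7042/596⌋ = 11 − 11 = 0
n=86: ⌊(87·81+157)/596⌋ − ⌊(86·81+157)/596⌋ = ⌊7204/596⌋ − ⌊7123/596⌋ = 12 − 11 = 1
n=87: ⌊(88·81+157)/596⌋ − ⌊(87·81+157)/596⌋ = ⌊7285/596⌋ − ⌊7204/596⌋ = 12 − 12 = 0
n=88: ⌊(89·81+157)/596⌋ − ⌊(88·81+157)/596⌋ = ⌊7366/596⌋ − ⌊7285/596⌋ = 12 − 12 = 0
n=89: ⌊(90·81+157)/596⌋ − ⌊(89·81+157)/596⌋ = ⌊7447/596⌋ − ⌊7366/596⌋ = 12 − 12 = 0
n=90: ⌊(91·81+157)/596⌋ − ⌊(90·81+157)/596⌋ = ⌊7528/596⌋ − ⌊7447/596⌋ = 12 − 12 = 0
n=91: ⌊(92·81+157)/596⌋ − ⌊(91·81+157)/596⌋ = ⌊7609/596⌋ − ⌊7528/596⌋ = 12 − 12 = 0
n=92: ⌊(93·81+157)/596⌋ − ⌊(92·81+157)/596⌋ = ⌊7690/596⌋ − ⌊7609/596⌋ = 12 − 12 = 0
n=93: ⌊(94·81+157)/596⌋ − ⌊(93·81+157)/596⌋ = ⌊7771/596⌋ − ⌊7690/596⌋ = 13 − 12 = 1
n=94: ⌊(95·81+157)/596⌋ − ⌊(94·81+157)/596⌋ = ⌊7852/596⌋ − ⌊7771/596⌋ = 13 − 13 = 0


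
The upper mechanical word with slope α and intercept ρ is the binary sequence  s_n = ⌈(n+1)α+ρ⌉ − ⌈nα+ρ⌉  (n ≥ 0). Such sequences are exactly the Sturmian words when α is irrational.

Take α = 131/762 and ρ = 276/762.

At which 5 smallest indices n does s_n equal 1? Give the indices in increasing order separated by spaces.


n=0: ⌈407/762⌉−⌈276/762⌉ = 1−1 = 0
n=1: ⌈538/762⌉−⌈407/762⌉ = 1−1 = 0
n=2: ⌈669/762⌉−⌈538/762⌉ = 1−1 = 0
n=3: ⌈800/762⌉−⌈669/762⌉ = 2−1 = 1  ← one
n=4: ⌈931/762⌉−⌈800/762⌉ = 2−2 = 0
n=5: ⌈1062/762⌉−⌈931/762⌉ = 2−2 = 0
n=6: ⌈1193/762⌉−⌈1062/762⌉ = 2−2 = 0
n=7: ⌈1324/762⌉−⌈1193/762⌉ = 2−2 = 0
n=8: ⌈1455/762⌉−⌈1324/762⌉ = 2−2 = 0
n=9: ⌈1586/762⌉−⌈1455/762⌉ = 3−2 = 1  ← one
n=10: ⌈1717/762⌉−⌈1586/762⌉ = 3−3 = 0
n=11: ⌈1848/762⌉−⌈1717/762⌉ = 3−3 = 0
n=12: ⌈1979/762⌉−⌈1848/762⌉ = 3−3 = 0
n=13: ⌈2110/762⌉−⌈1979/762⌉ = 3−3 = 0
n=14: ⌈2241/762⌉−⌈2110/762⌉ = 3−3 = 0
n=15: ⌈2372/762⌉−⌈2241/762⌉ = 4−3 = 1  ← one
n=16: ⌈2503/762⌉−⌈2372/762⌉ = 4−4 = 0
n=17: ⌈2634/762⌉−⌈2503/762⌉ = 4−4 = 0
n=18: ⌈2765/762⌉−⌈2634/762⌉ = 4−4 = 0
n=19: ⌈2896/762⌉−⌈2765/762⌉ = 4−4 = 0
n=20: ⌈3027/762⌉−⌈2896/762⌉ = 4−4 = 0
n=21: ⌈3158/762⌉−⌈3027/762⌉ = 5−4 = 1  ← one
n=22: ⌈3289/762⌉−⌈3158/762⌉ = 5−5 = 0
n=23: ⌈3420/762⌉−⌈3289/762⌉ = 5−5 = 0
n=24: ⌈3551/762⌉−⌈3420/762⌉ = 5−5 = 0
n=25: ⌈3682/762⌉−⌈3551/762⌉ = 5−5 = 0
n=26: ⌈3813/762⌉−⌈3682/762⌉ = 6−5 = 1  ← one
positions of the first 5 ones: 3 9 15 21 26

3 9 15 21 26


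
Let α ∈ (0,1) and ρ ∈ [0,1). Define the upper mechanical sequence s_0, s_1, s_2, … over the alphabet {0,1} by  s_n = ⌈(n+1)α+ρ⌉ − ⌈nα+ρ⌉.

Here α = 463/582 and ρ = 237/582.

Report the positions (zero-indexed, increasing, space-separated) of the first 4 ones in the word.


0 2 3 4

n=0: ⌈700/582⌉−⌈237/582⌉ = 2−1 = 1  ← one
n=1: ⌈1163/582⌉−⌈700/582⌉ = 2−2 = 0
n=2: ⌈1626/582⌉−⌈1163/582⌉ = 3−2 = 1  ← one
n=3: ⌈2089/582⌉−⌈1626/582⌉ = 4−3 = 1  ← one
n=4: ⌈2552/582⌉−⌈2089/582⌉ = 5−4 = 1  ← one
positions of the first 4 ones: 0 2 3 4


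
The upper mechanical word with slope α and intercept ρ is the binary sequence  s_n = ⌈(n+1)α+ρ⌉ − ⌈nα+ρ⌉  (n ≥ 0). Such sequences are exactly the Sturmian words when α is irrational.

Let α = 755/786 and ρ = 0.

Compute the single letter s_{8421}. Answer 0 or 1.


1

(n+1)α + ρ = (8422·755) / 786 = 6358610/786
nα + ρ     = (8421·755) / 786 = 6357855/786
⌈6358610/786⌉ = 8090,  ⌈6357855/786⌉ = 8089
s_{8421} = 8090 − 8089 = 1


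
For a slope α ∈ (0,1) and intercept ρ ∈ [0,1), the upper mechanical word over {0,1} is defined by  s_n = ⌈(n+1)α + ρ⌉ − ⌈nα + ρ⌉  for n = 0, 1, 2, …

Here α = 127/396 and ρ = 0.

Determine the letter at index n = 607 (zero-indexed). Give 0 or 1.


(n+1)α + ρ = (608·127) / 396 = 77216/396
nα + ρ     = (607·127) / 396 = 77089/396
⌈77216/396⌉ = 195,  ⌈77089/396⌉ = 195
s_{607} = 195 − 195 = 0

0


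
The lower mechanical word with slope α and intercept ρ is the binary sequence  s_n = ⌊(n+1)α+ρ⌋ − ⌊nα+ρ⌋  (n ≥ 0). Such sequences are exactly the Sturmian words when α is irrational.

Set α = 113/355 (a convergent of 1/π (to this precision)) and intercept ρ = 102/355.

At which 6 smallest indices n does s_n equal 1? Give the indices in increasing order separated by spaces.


2 5 8 11 14 17

n=0: ⌊215/355⌋−⌊102/355⌋ = 0−0 = 0
n=1: ⌊328/355⌋−⌊215/355⌋ = 0−0 = 0
n=2: ⌊441/355⌋−⌊328/355⌋ = 1−0 = 1  ← one
n=3: ⌊554/355⌋−⌊441/355⌋ = 1−1 = 0
n=4: ⌊667/355⌋−⌊554/355⌋ = 1−1 = 0
n=5: ⌊780/355⌋−⌊667/355⌋ = 2−1 = 1  ← one
n=6: ⌊893/355⌋−⌊780/355⌋ = 2−2 = 0
n=7: ⌊1006/355⌋−⌊893/355⌋ = 2−2 = 0
n=8: ⌊1119/355⌋−⌊1006/355⌋ = 3−2 = 1  ← one
n=9: ⌊1232/355⌋−⌊1119/355⌋ = 3−3 = 0
n=10: ⌊1345/355⌋−⌊1232/355⌋ = 3−3 = 0
n=11: ⌊1458/355⌋−⌊1345/355⌋ = 4−3 = 1  ← one
n=12: ⌊1571/355⌋−⌊1458/355⌋ = 4−4 = 0
n=13: ⌊1684/355⌋−⌊1571/355⌋ = 4−4 = 0
n=14: ⌊1797/355⌋−⌊1684/355⌋ = 5−4 = 1  ← one
n=15: ⌊1910/355⌋−⌊1797/355⌋ = 5−5 = 0
n=16: ⌊2023/355⌋−⌊1910/355⌋ = 5−5 = 0
n=17: ⌊2136/355⌋−⌊2023/355⌋ = 6−5 = 1  ← one
positions of the first 6 ones: 2 5 8 11 14 17


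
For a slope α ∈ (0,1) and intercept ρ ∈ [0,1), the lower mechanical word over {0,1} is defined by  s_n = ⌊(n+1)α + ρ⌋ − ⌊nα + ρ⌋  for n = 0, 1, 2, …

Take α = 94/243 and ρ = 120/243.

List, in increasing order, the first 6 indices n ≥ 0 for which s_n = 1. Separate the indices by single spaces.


n=0: ⌊214/243⌋−⌊120/243⌋ = 0−0 = 0
n=1: ⌊308/243⌋−⌊214/243⌋ = 1−0 = 1  ← one
n=2: ⌊402/243⌋−⌊308/243⌋ = 1−1 = 0
n=3: ⌊496/243⌋−⌊402/243⌋ = 2−1 = 1  ← one
n=4: ⌊590/243⌋−⌊496/243⌋ = 2−2 = 0
n=5: ⌊684/243⌋−⌊590/243⌋ = 2−2 = 0
n=6: ⌊778/243⌋−⌊684/243⌋ = 3−2 = 1  ← one
n=7: ⌊872/243⌋−⌊778/243⌋ = 3−3 = 0
n=8: ⌊966/243⌋−⌊872/243⌋ = 3−3 = 0
n=9: ⌊1060/243⌋−⌊966/243⌋ = 4−3 = 1  ← one
n=10: ⌊1154/243⌋−⌊1060/243⌋ = 4−4 = 0
n=11: ⌊1248/243⌋−⌊1154/243⌋ = 5−4 = 1  ← one
n=12: ⌊1342/243⌋−⌊1248/243⌋ = 5−5 = 0
n=13: ⌊1436/243⌋−⌊1342/243⌋ = 5−5 = 0
n=14: ⌊1530/243⌋−⌊1436/243⌋ = 6−5 = 1  ← one
positions of the first 6 ones: 1 3 6 9 11 14

1 3 6 9 11 14


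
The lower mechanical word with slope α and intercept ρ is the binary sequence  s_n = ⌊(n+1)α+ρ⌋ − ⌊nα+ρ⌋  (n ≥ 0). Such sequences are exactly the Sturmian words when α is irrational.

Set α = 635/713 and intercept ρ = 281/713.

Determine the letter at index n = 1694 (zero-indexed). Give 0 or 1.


0

(n+1)α + ρ = (1695·635 + 281) / 713 = 1076606/713
nα + ρ     = (1694·635 + 281) / 713 = 1075971/713
⌊1076606/713⌋ = 1509,  ⌊1075971/713⌋ = 1509
s_{1694} = 1509 − 1509 = 0


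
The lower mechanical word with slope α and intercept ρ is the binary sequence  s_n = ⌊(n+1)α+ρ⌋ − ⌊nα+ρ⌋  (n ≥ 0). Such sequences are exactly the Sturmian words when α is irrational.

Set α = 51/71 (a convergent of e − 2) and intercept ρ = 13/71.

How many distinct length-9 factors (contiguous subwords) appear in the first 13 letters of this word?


t_n = ⌊(n·51+13)/71⌋ for n = 0 … 13:
  n=0…9: ⌊13/71⌋=0 ⌊64/71⌋=0 ⌊115/71⌋=1 ⌊166/71⌋=2 ⌊217/71⌋=3 ⌊268/71⌋=3 ⌊319/71⌋=4 ⌊370/71⌋=5 ⌊421/71⌋=5 ⌊472/71⌋=6
  n=10…13: ⌊523/71⌋=7 ⌊574/71⌋=8 ⌊625/71⌋=8 ⌊676/71⌋=9
s_n = t_(n+1) − t_n for n = 0 … 12 gives
prefix = 0111011011101
slide a length-9 window over [0..8] … [4..12] (5 windows); first occurrence of each distinct factor:
  [  0..  8] 011101101
  [  1..  9] 111011011
  [  2.. 10] 110110111
  [  3.. 11] 101101110
  [  4.. 12] 011011101
distinct factors: {011011101, 011101101, 101101110, 110110111, 111011011}
count = 5  (Sturmian bound for length 9 is 10)

5


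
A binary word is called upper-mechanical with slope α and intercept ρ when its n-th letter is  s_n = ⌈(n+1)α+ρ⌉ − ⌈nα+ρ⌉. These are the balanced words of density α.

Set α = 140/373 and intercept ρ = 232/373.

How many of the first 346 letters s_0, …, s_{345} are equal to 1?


#1s = Σ_{n=0}^{345} s_n = Σ_{n=0}^{345} (⌈(n+1)α+ρ⌉ − ⌈nα+ρ⌉)
the sum telescopes: every ⌈nα+ρ⌉ with 0 < n < 346 appears once with + and once with −, leaving ⌈346α+ρ⌉ − ⌈0·α+ρ⌉
346α + ρ = (346·140 + 232) / 373 = 48672/373
ρ = 232/373
⌈48672/373⌉ = 131,  ⌈232/373⌉ = 1
#1s = 131 − 1 = 130

130


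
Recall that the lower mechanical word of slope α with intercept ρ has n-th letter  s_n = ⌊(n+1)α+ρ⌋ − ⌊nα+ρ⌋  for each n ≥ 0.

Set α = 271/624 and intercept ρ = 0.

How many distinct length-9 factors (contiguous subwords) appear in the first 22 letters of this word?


7

t_n = ⌊(n·271)/624⌋ for n = 0 … 22:
  n=0…9: ⌊0/624⌋=0 ⌊271/624⌋=0 ⌊542/624⌋=0 ⌊813/624⌋=1 ⌊1084/624⌋=1 ⌊1355/624⌋=2 ⌊1626/624⌋=2 ⌊1897/624⌋=3 ⌊2168/624⌋=3 ⌊2439/624⌋=3
  n=10…19: ⌊2710/624⌋=4 ⌊2981/624⌋=4 ⌊3252/624⌋=5 ⌊3523/624⌋=5 ⌊3794/624⌋=6 ⌊4065/624⌋=6 ⌊4336/624⌋=6 ⌊4607/624⌋=7 ⌊4878/624⌋=7 ⌊5149/624⌋=8
  n=20…22: ⌊5420/624⌋=8 ⌊5691/624⌋=9 ⌊5962/624⌋=9
s_n = t_(n+1) − t_n for n = 0 … 21 gives
prefix = 0010101001010100101010
slide a length-9 window over [0..8] … [13..21] (14 windows); first occurrence of each distinct factor:
  [  0..  8] 001010100
  [  1..  9] 010101001
  [  2.. 10] 101010010
  [  3.. 11] 010100101
  [  4.. 12] 101001010
  [  5.. 13] 010010101
  [  6.. 14] 100101010
  (the other 7 windows repeat one of these)
distinct factors: {001010100, 010010101, 010100101, 010101001, 100101010, 101001010, 101010010}
count = 7  (Sturmian bound for length 9 is 10)


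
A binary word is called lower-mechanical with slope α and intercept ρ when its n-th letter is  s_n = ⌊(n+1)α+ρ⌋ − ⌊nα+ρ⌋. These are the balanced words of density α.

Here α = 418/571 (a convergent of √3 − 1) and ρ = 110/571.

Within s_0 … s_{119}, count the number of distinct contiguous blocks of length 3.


4

t_n = ⌊(n·418+110)/571⌋ for n = 0 … 120:
  n=0…9: ⌊110/571⌋=0 ⌊528/571⌋=0 ⌊946/571⌋=1 ⌊1364/571⌋=2 ⌊1782/571⌋=3 ⌊2200/571⌋=3 ⌊2618/571⌋=4 ⌊3036/571⌋=5 ⌊3454/571⌋=6 ⌊3872/571⌋=6
  n=10…19: ⌊4290/571⌋=7 ⌊4708/571⌋=8 ⌊5126/571⌋=8 ⌊5544/571⌋=9 ⌊5962/571⌋=10 ⌊6380/571⌋=11 ⌊6798/571⌋=11 ⌊7216/571⌋=12 ⌊7634/571⌋=13 ⌊8052/571⌋=14
  n=20…29: ⌊8470/571⌋=14 ⌊8888/571⌋=15 ⌊9306/571⌋=16 ⌊9724/571⌋=17 ⌊10142/571⌋=17 ⌊10560/571⌋=18 ⌊10978/571⌋=19 ⌊11396/571⌋=19 ⌊11814/571⌋=20 ⌊12232/571⌋=21
  n=30…39: ⌊12650/571⌋=22 ⌊13068/571⌋=22 ⌊13486/571⌋=23 ⌊13904/571⌋=24 ⌊14322/571⌋=25 ⌊14740/571⌋=25 ⌊15158/571⌋=26 ⌊15576/571⌋=27 ⌊15994/571⌋=28 ⌊16412/571⌋=28
  n=40…49: ⌊16830/571⌋=29 ⌊17248/571⌋=30 ⌊17666/571⌋=30 ⌊18084/571⌋=31 ⌊18502/571⌋=32 ⌊18920/571⌋=33 ⌊19338/571⌋=33 ⌊19756/571⌋=34 ⌊20174/571⌋=35 ⌊20592/571⌋=36
  n=50…59: ⌊21010/571⌋=36 ⌊21428/571⌋=37 ⌊21846/571⌋=38 ⌊22264/571⌋=38 ⌊22682/571⌋=39 ⌊23100/571⌋=40 ⌊23518/571⌋=41 ⌊23936/571⌋=41 ⌊24354/571⌋=42 ⌊24772/571⌋=43
  n=60…69: ⌊25190/571⌋=44 ⌊25608/571⌋=44 ⌊26026/571⌋=45 ⌊26444/571⌋=46 ⌊26862/571⌋=47 ⌊27280/571⌋=47 ⌊27698/571⌋=48 ⌊28116/571⌋=49 ⌊28534/571⌋=49 ⌊28952/571⌋=50
  n=70…79: ⌊29370/571⌋=51 ⌊29788/571⌋=52 ⌊30206/571⌋=52 ⌊30624/571⌋=53 ⌊31042/571⌋=54 ⌊31460/571⌋=55 ⌊31878/571⌋=55 ⌊32296/571⌋=56 ⌊32714/571⌋=57 ⌊33132/571⌋=58
  n=80…89: ⌊33550/571⌋=58 ⌊33968/571⌋=59 ⌊34386/571⌋=60 ⌊34804/571⌋=60 ⌊35222/571⌋=61 ⌊35640/571⌋=62 ⌊36058/571⌋=63 ⌊36476/571⌋=63 ⌊36894/571⌋=64 ⌊37312/571⌋=65
  n=90…99: ⌊37730/571⌋=66 ⌊38148/571⌋=66 ⌊38566/571⌋=67 ⌊38984/571⌋=68 ⌊39402/571⌋=69 ⌊39820/571⌋=69 ⌊40238/571⌋=70 ⌊40656/571⌋=71 ⌊41074/571⌋=71 ⌊41492/571⌋=72
  n=100…109: ⌊41910/571⌋=73 ⌊42328/571⌋=74 ⌊42746/571⌋=74 ⌊43164/571⌋=75 ⌊43582/571⌋=76 ⌊44000/571⌋=77 ⌊44418/571⌋=77 ⌊44836/571⌋=78 ⌊45254/571⌋=79 ⌊45672/571⌋=79
  n=110…119: ⌊46090/571⌋=80 ⌊46508/571⌋=81 ⌊46926/571⌋=82 ⌊47344/571⌋=82 ⌊47762/571⌋=83 ⌊48180/571⌋=84 ⌊48598/571⌋=85 ⌊49016/571⌋=85 ⌊49434/571⌋=86 ⌊49852/571⌋=87
  n=120: ⌊50270/571⌋=88
s_n = t_(n+1) − t_n for n = 0 … 119 gives
prefix = 011101110110111011101110110111011101110110111011101101110111011101101110111011101101110111011101101110111011011101110111
slide a length-3 window over [0..2] … [117..119] (118 windows); first occurrence of each distinct factor:
  [  0..  2] 011
  [  1..  3] 111
  [  2..  4] 110
  [  3..  5] 101
  (the other 114 windows repeat one of these)
distinct factors: {011, 101, 110, 111}
count = 4  (Sturmian bound for length 3 is 4)


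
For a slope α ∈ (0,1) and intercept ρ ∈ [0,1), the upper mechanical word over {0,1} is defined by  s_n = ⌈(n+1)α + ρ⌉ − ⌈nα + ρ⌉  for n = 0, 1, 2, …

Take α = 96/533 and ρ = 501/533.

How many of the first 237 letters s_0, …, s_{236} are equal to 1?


43

#1s = Σ_{n=0}^{236} s_n = Σ_{n=0}^{236} (⌈(n+1)α+ρ⌉ − ⌈nα+ρ⌉)
the sum telescopes: every ⌈nα+ρ⌉ with 0 < n < 237 appears once with + and once with −, leaving ⌈237α+ρ⌉ − ⌈0·α+ρ⌉
237α + ρ = (237·96 + 501) / 533 = 23253/533
ρ = 501/533
⌈23253/533⌉ = 44,  ⌈501/533⌉ = 1
#1s = 44 − 1 = 43


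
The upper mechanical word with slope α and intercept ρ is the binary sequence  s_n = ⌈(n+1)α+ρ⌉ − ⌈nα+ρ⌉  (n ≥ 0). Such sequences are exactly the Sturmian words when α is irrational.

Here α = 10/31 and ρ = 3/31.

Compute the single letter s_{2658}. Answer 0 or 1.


(n+1)α + ρ = (2659·10 + 3) / 31 = 26593/31
nα + ρ     = (2658·10 + 3) / 31 = 26583/31
⌈26593/31⌉ = 858,  ⌈26583/31⌉ = 858
s_{2658} = 858 − 858 = 0

0


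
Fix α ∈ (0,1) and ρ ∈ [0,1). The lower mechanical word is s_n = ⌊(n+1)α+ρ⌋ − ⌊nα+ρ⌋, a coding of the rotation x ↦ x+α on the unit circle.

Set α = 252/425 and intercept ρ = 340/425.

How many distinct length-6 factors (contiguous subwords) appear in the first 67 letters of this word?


7

t_n = ⌊(n·252+340)/425⌋ for n = 0 … 67:
  n=0…9: ⌊340/425⌋=0 ⌊592/425⌋=1 ⌊844/425⌋=1 ⌊1096/425⌋=2 ⌊1348/425⌋=3 ⌊1600/425⌋=3 ⌊1852/425⌋=4 ⌊2104/425⌋=4 ⌊2356/425⌋=5 ⌊2608/425⌋=6
  n=10…19: ⌊2860/425⌋=6 ⌊3112/425⌋=7 ⌊3364/425⌋=7 ⌊3616/425⌋=8 ⌊3868/425⌋=9 ⌊4120/425⌋=9 ⌊4372/425⌋=10 ⌊4624/425⌋=10 ⌊4876/425⌋=11 ⌊5128/425⌋=12
  n=20…29: ⌊5380/425⌋=12 ⌊5632/425⌋=13 ⌊5884/425⌋=13 ⌊6136/425⌋=14 ⌊6388/425⌋=15 ⌊6640/425⌋=15 ⌊6892/425⌋=16 ⌊7144/425⌋=16 ⌊7396/425⌋=17 ⌊7648/425⌋=17
  n=30…39: ⌊7900/425⌋=18 ⌊8152/425⌋=19 ⌊8404/425⌋=19 ⌊8656/425⌋=20 ⌊8908/425⌋=20 ⌊9160/425⌋=21 ⌊9412/425⌋=22 ⌊9664/425⌋=22 ⌊9916/425⌋=23 ⌊10168/425⌋=23
  n=40…49: ⌊10420/425⌋=24 ⌊10672/425⌋=25 ⌊10924/425⌋=25 ⌊11176/425⌋=26 ⌊11428/425⌋=26 ⌊11680/425⌋=27 ⌊11932/425⌋=28 ⌊12184/425⌋=28 ⌊12436/425⌋=29 ⌊12688/425⌋=29
  n=50…59: ⌊12940/425⌋=30 ⌊13192/425⌋=31 ⌊13444/425⌋=31 ⌊13696/425⌋=32 ⌊13948/425⌋=32 ⌊14200/425⌋=33 ⌊14452/425⌋=34 ⌊14704/425⌋=34 ⌊14956/425⌋=35 ⌊15208/425⌋=35
  n=60…67: ⌊15460/425⌋=36 ⌊15712/425⌋=36 ⌊15964/425⌋=37 ⌊16216/425⌋=38 ⌊16468/425⌋=38 ⌊16720/425⌋=39 ⌊16972/425⌋=39 ⌊17224/425⌋=40
s_n = t_(n+1) − t_n for n = 0 … 66 gives
prefix = 1011010110101101011010110101011010110101101011010110101101010110101
slide a length-6 window over [0..5] … [61..66] (62 windows); first occurrence of each distinct factor:
  [  0..  5] 101101
  [  1..  6] 011010
  [  2..  7] 110101
  [  3..  8] 101011
  [  4..  9] 010110
  [ 23.. 28] 101010
  [ 24.. 29] 010101
  (the other 55 windows repeat one of these)
distinct factors: {010101, 010110, 011010, 101010, 101011, 101101, 110101}
count = 7  (Sturmian bound for length 6 is 7)


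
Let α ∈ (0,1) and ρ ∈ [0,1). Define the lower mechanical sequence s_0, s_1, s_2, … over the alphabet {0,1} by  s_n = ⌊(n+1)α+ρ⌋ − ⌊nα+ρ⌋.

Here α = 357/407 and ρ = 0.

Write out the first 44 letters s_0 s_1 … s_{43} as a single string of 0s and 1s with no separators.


n=0: ⌊(1·357)/407⌋ − ⌊(0·357)/407⌋ = ⌊357/407⌋ − ⌊0/407⌋ = 0 − 0 = 0
n=1: ⌊(2·357)/407⌋ − ⌊(1·357)/407⌋ = ⌊714/407⌋ − ⌊357/407⌋ = 1 − 0 = 1
n=2: ⌊(3·357)/407⌋ − ⌊(2·357)/407⌋ = ⌊1071/407⌋ − ⌊714/407⌋ = 2 − 1 = 1
n=3: ⌊(4·357)/407⌋ − ⌊(3·357)/407⌋ = ⌊1428/407⌋ − ⌊1071/407⌋ = 3 − 2 = 1
n=4: ⌊(5·357)/407⌋ − ⌊(4·357)/407⌋ = ⌊1785/407⌋ − ⌊1428/407⌋ = 4 − 3 = 1
n=5: ⌊(6·357)/407⌋ − ⌊(5·357)/407⌋ = ⌊2142/407⌋ − ⌊1785/407⌋ = 5 − 4 = 1
n=6: ⌊(7·357)/407⌋ − ⌊(6·357)/407⌋ = ⌊2499/407⌋ − ⌊2142/407⌋ = 6 − 5 = 1
n=7: ⌊(8·357)/407⌋ − ⌊(7·357)/407⌋ = ⌊2856/407⌋ − ⌊2499/407⌋ = 7 − 6 = 1
n=8: ⌊(9·357)/407⌋ − ⌊(8·357)/407⌋ = ⌊3213/407⌋ − ⌊2856/407⌋ = 7 − 7 = 0
n=9: ⌊(10·357)/407⌋ − ⌊(9·357)/407⌋ = ⌊3570/407⌋ − ⌊3213/407⌋ = 8 − 7 = 1
n=10: ⌊(11·357)/407⌋ − ⌊(10·357)/407⌋ = ⌊3927/407⌋ − ⌊3570/407⌋ = 9 − 8 = 1
n=11: ⌊(12·357)/407⌋ − ⌊(11·357)/407⌋ = ⌊4284/407⌋ − ⌊3927/407⌋ = 10 − 9 = 1
n=12: ⌊(13·357)/407⌋ − ⌊(12·357)/407⌋ = ⌊4641/407⌋ − ⌊4284/407⌋ = 11 − 10 = 1
n=13: ⌊(14·357)/407⌋ − ⌊(13·357)/407⌋ = ⌊4998/407⌋ − ⌊4641/407⌋ = 12 − 11 = 1
n=14: ⌊(15·357)/407⌋ − ⌊(14·357)/407⌋ = ⌊5355/407⌋ − ⌊4998/407⌋ = 13 − 12 = 1
n=15: ⌊(16·357)/407⌋ − ⌊(15·357)/407⌋ = ⌊5712/407⌋ − ⌊5355/407⌋ = 14 − 13 = 1
n=16: ⌊(17·357)/407⌋ − ⌊(16·357)/407⌋ = ⌊6069/407⌋ − ⌊5712/407⌋ = 14 − 14 = 0
n=17: ⌊(18·357)/407⌋ − ⌊(17·357)/407⌋ = ⌊6426/407⌋ − ⌊6069/407⌋ = 15 − 14 = 1
n=18: ⌊(19·357)/407⌋ − ⌊(18·357)/407⌋ = ⌊6783/407⌋ − ⌊6426/407⌋ = 16 − 15 = 1
n=19: ⌊(20·357)/407⌋ − ⌊(19·357)/407⌋ = ⌊7140/407⌋ − ⌊6783/407⌋ = 17 − 16 = 1
n=20: ⌊(21·357)/407⌋ − ⌊(20·357)/407⌋ = ⌊7497/407⌋ − ⌊7140/407⌋ = 18 − 17 = 1
n=21: ⌊(22·357)/407⌋ − ⌊(21·357)/407⌋ = ⌊7854/407⌋ − ⌊7497/407⌋ = 19 − 18 = 1
n=22: ⌊(23·357)/407⌋ − ⌊(22·357)/407⌋ = ⌊8211/407⌋ − ⌊7854/407⌋ = 20 − 19 = 1
n=23: ⌊(24·357)/407⌋ − ⌊(23·357)/407⌋ = ⌊8568/407⌋ − ⌊8211/407⌋ = 21 − 20 = 1
n=24: ⌊(25·357)/407⌋ − ⌊(24·357)/407⌋ = ⌊8925/407⌋ − ⌊8568/407⌋ = 21 − 21 = 0
n=25: ⌊(26·357)/407⌋ − ⌊(25·357)/407⌋ = ⌊9282/407⌋ − ⌊8925/407⌋ = 22 − 21 = 1
n=26: ⌊(27·357)/407⌋ − ⌊(26·357)/407⌋ = ⌊9639/407⌋ − ⌊9282/407⌋ = 23 − 22 = 1
n=27: ⌊(28·357)/407⌋ − ⌊(27·357)/407⌋ = ⌊9996/407⌋ − ⌊9639/407⌋ = 24 − 23 = 1
n=28: ⌊(29·357)/407⌋ − ⌊(28·357)/407⌋ = ⌊10353/407⌋ − ⌊9996/407⌋ = 25 − 24 = 1
n=29: ⌊(30·357)/407⌋ − ⌊(29·357)/407⌋ = ⌊10710/407⌋ − ⌊10353/407⌋ = 26 − 25 = 1
n=30: ⌊(31·357)/407⌋ − ⌊(30·357)/407⌋ = ⌊11067/407⌋ − ⌊10710/407⌋ = 27 − 26 = 1
n=31: ⌊(32·357)/407⌋ − ⌊(31·357)/407⌋ = ⌊11424/407⌋ − ⌊11067/407⌋ = 28 − 27 = 1
n=32: ⌊(33·357)/407⌋ − ⌊(32·357)/407⌋ = ⌊11781/407⌋ − ⌊11424/407⌋ = 28 − 28 = 0
n=33: ⌊(34·357)/407⌋ − ⌊(33·357)/407⌋ = ⌊12138/407⌋ − ⌊11781/407⌋ = 29 − 28 = 1
n=34: ⌊(35·357)/407⌋ − ⌊(34·357)/407⌋ = ⌊12495/407⌋ − ⌊12138/407⌋ = 30 − 29 = 1
n=35: ⌊(36·357)/407⌋ − ⌊(35·357)/407⌋ = ⌊12852/407⌋ − ⌊12495/407⌋ = 31 − 30 = 1
n=36: ⌊(37·357)/407⌋ − ⌊(36·357)/407⌋ = ⌊13209/407⌋ − ⌊12852/407⌋ = 32 − 31 = 1
n=37: ⌊(38·357)/407⌋ − ⌊(37·357)/407⌋ = ⌊13566/407⌋ − ⌊13209/407⌋ = 33 − 32 = 1
n=38: ⌊(39·357)/407⌋ − ⌊(38·357)/407⌋ = ⌊13923/407⌋ − ⌊13566/407⌋ = 34 − 33 = 1
n=39: ⌊(40·357)/407⌋ − ⌊(39·357)/407⌋ = ⌊14280/407⌋ − ⌊13923/407⌋ = 35 − 34 = 1
n=40: ⌊(41·357)/407⌋ − ⌊(40·357)/407⌋ = ⌊14637/407⌋ − ⌊14280/407⌋ = 35 − 35 = 0
n=41: ⌊(42·357)/407⌋ − ⌊(41·357)/407⌋ = ⌊14994/407⌋ − ⌊14637/407⌋ = 36 − 35 = 1
n=42: ⌊(43·357)/407⌋ − ⌊(42·357)/407⌋ = ⌊15351/407⌋ − ⌊14994/407⌋ = 37 − 36 = 1
n=43: ⌊(44·357)/407⌋ − ⌊(43·357)/407⌋ = ⌊15708/407⌋ − ⌊15351/407⌋ = 38 − 37 = 1

01111111011111110111111101111111011111110111


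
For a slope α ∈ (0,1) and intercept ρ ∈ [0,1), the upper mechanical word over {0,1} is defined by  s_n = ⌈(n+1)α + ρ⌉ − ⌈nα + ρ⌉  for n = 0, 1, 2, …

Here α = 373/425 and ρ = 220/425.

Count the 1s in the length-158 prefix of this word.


#1s = Σ_{n=0}^{157} s_n = Σ_{n=0}^{157} (⌈(n+1)α+ρ⌉ − ⌈nα+ρ⌉)
the sum telescopes: every ⌈nα+ρ⌉ with 0 < n < 158 appears once with + and once with −, leaving ⌈158α+ρ⌉ − ⌈0·α+ρ⌉
158α + ρ = (158·373 + 220) / 425 = 59154/425
ρ = 220/425
⌈59154/425⌉ = 140,  ⌈220/425⌉ = 1
#1s = 140 − 1 = 139

139


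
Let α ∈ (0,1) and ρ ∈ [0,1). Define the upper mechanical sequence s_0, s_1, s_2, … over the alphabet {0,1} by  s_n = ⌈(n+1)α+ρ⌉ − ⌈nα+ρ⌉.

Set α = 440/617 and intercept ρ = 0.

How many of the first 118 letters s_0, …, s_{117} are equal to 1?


85

#1s = Σ_{n=0}^{117} s_n = Σ_{n=0}^{117} (⌈(n+1)α+ρ⌉ − ⌈nα+ρ⌉)
the sum telescopes: every ⌈nα+ρ⌉ with 0 < n < 118 appears once with + and once with −, leaving ⌈118α+ρ⌉ − ⌈0·α+ρ⌉
118α + ρ = (118·440) / 617 = 51920/617
ρ = 0/617
⌈51920/617⌉ = 85,  ⌈0/617⌉ = 0
#1s = 85 − 0 = 85


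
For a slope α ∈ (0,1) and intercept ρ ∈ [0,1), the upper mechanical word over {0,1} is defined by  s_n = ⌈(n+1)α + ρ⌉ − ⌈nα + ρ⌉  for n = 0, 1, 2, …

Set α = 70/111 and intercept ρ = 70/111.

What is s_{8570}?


(n+1)α + ρ = (8571·70 + 70) / 111 = 600040/111
nα + ρ     = (8570·70 + 70) / 111 = 599970/111
⌈600040/111⌉ = 5406,  ⌈599970/111⌉ = 5406
s_{8570} = 5406 − 5406 = 0

0


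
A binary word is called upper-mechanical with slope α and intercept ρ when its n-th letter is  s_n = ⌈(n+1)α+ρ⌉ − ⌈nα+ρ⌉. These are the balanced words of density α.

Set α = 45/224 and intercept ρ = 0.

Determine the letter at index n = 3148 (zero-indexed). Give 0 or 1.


0

(n+1)α + ρ = (3149·45) / 224 = 141705/224
nα + ρ     = (3148·45) / 224 = 141660/224
⌈141705/224⌉ = 633,  ⌈141660/224⌉ = 633
s_{3148} = 633 − 633 = 0


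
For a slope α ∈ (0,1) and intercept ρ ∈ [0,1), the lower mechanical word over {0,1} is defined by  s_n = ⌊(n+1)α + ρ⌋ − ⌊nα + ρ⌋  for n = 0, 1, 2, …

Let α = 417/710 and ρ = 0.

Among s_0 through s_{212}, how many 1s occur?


#1s = Σ_{n=0}^{212} s_n = Σ_{n=0}^{212} (⌊(n+1)α+ρ⌋ − ⌊nα+ρ⌋)
the sum telescopes: every ⌊nα+ρ⌋ with 0 < n < 213 appears once with + and once with −, leaving ⌊213α+ρ⌋ − ⌊0·α+ρ⌋
213α + ρ = (213·417) / 710 = 88821/710
ρ = 0/710
⌊88821/710⌋ = 125,  ⌊0/710⌋ = 0
#1s = 125 − 0 = 125

125


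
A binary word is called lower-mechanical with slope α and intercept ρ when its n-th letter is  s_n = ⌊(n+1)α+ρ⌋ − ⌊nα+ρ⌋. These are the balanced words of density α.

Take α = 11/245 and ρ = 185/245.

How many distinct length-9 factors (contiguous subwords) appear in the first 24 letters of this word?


7

t_n = ⌊(n·11+185)/245⌋ for n = 0 … 24:
  n=0…9: ⌊185/245⌋=0 ⌊196/245⌋=0 ⌊207/245⌋=0 ⌊218/245⌋=0 ⌊229/245⌋=0 ⌊240/245⌋=0 ⌊251/245⌋=1 ⌊262/245⌋=1 ⌊273/245⌋=1 ⌊284/245⌋=1
  n=10…19: ⌊295/245⌋=1 ⌊306/245⌋=1 ⌊317/245⌋=1 ⌊328/245⌋=1 ⌊339/245⌋=1 ⌊350/245⌋=1 ⌊361/245⌋=1 ⌊372/245⌋=1 ⌊383/245⌋=1 ⌊394/245⌋=1
  n=20…24: ⌊405/245⌋=1 ⌊416/245⌋=1 ⌊427/245⌋=1 ⌊438/245⌋=1 ⌊449/245⌋=1
s_n = t_(n+1) − t_n for n = 0 … 23 gives
prefix = 000001000000000000000000
slide a length-9 window over [0..8] … [15..23] (16 windows); first occurrence of each distinct factor:
  [  0..  8] 000001000
  [  1..  9] 000010000
  [  2.. 10] 000100000
  [  3.. 11] 001000000
  [  4.. 12] 010000000
  [  5.. 13] 100000000
  [  6.. 14] 000000000
  (the other 9 windows repeat one of these)
distinct factors: {000000000, 000001000, 000010000, 000100000, 001000000, 010000000, 100000000}
count = 7  (Sturmian bound for length 9 is 10)


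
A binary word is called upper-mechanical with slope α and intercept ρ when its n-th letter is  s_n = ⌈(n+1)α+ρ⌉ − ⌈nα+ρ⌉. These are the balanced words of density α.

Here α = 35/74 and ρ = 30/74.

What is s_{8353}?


0

(n+1)α + ρ = (8354·35 + 30) / 74 = 292420/74
nα + ρ     = (8353·35 + 30) / 74 = 292385/74
⌈292420/74⌉ = 3952,  ⌈292385/74⌉ = 3952
s_{8353} = 3952 − 3952 = 0


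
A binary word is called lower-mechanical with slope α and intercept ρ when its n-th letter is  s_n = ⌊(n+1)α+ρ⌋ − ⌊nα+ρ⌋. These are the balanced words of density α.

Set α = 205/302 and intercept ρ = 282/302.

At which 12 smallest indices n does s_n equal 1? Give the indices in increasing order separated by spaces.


0 1 3 4 5 7 8 10 11 13 14 16

n=0: ⌊487/302⌋−⌊282/302⌋ = 1−0 = 1  ← one
n=1: ⌊692/302⌋−⌊487/302⌋ = 2−1 = 1  ← one
n=2: ⌊897/302⌋−⌊692/302⌋ = 2−2 = 0
n=3: ⌊1102/302⌋−⌊897/302⌋ = 3−2 = 1  ← one
n=4: ⌊1307/302⌋−⌊1102/302⌋ = 4−3 = 1  ← one
n=5: ⌊1512/302⌋−⌊1307/302⌋ = 5−4 = 1  ← one
n=6: ⌊1717/302⌋−⌊1512/302⌋ = 5−5 = 0
n=7: ⌊1922/302⌋−⌊1717/302⌋ = 6−5 = 1  ← one
n=8: ⌊2127/302⌋−⌊1922/302⌋ = 7−6 = 1  ← one
n=9: ⌊2332/302⌋−⌊2127/302⌋ = 7−7 = 0
n=10: ⌊2537/302⌋−⌊2332/302⌋ = 8−7 = 1  ← one
n=11: ⌊2742/302⌋−⌊2537/302⌋ = 9−8 = 1  ← one
n=12: ⌊2947/302⌋−⌊2742/302⌋ = 9−9 = 0
n=13: ⌊3152/302⌋−⌊2947/302⌋ = 10−9 = 1  ← one
n=14: ⌊3357/302⌋−⌊3152/302⌋ = 11−10 = 1  ← one
n=15: ⌊3562/302⌋−⌊3357/302⌋ = 11−11 = 0
n=16: ⌊3767/302⌋−⌊3562/302⌋ = 12−11 = 1  ← one
positions of the first 12 ones: 0 1 3 4 5 7 8 10 11 13 14 16


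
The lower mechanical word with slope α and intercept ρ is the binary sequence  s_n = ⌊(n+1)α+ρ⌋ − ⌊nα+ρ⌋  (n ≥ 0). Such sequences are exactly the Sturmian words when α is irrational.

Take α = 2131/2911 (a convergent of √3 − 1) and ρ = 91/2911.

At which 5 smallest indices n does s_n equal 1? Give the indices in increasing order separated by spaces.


n=0: ⌊2222/2911⌋−⌊91/2911⌋ = 0−0 = 0
n=1: ⌊4353/2911⌋−⌊2222/2911⌋ = 1−0 = 1  ← one
n=2: ⌊6484/2911⌋−⌊4353/2911⌋ = 2−1 = 1  ← one
n=3: ⌊8615/2911⌋−⌊6484/2911⌋ = 2−2 = 0
n=4: ⌊10746/2911⌋−⌊8615/2911⌋ = 3−2 = 1  ← one
n=5: ⌊12877/2911⌋−⌊10746/2911⌋ = 4−3 = 1  ← one
n=6: ⌊15008/2911⌋−⌊12877/2911⌋ = 5−4 = 1  ← one
positions of the first 5 ones: 1 2 4 5 6

1 2 4 5 6


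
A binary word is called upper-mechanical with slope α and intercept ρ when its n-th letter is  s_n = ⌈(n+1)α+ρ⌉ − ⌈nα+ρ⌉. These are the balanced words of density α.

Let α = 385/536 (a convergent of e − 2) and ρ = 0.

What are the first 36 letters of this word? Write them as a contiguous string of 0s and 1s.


n=0: ⌈(1·385)/536⌉ − ⌈(0·385)/536⌉ = ⌈385/536⌉ − ⌈0/536⌉ = 1 − 0 = 1
n=1: ⌈(2·385)/536⌉ − ⌈(1·385)/536⌉ = ⌈770/536⌉ − ⌈385/536⌉ = 2 − 1 = 1
n=2: ⌈(3·385)/536⌉ − ⌈(2·385)/536⌉ = ⌈1155/536⌉ − ⌈770/536⌉ = 3 − 2 = 1
n=3: ⌈(4·385)/536⌉ − ⌈(3·385)/536⌉ = ⌈1540/536⌉ − ⌈1155/536⌉ = 3 − 3 = 0
n=4: ⌈(5·385)/536⌉ − ⌈(4·385)/536⌉ = ⌈1925/536⌉ − ⌈1540/536⌉ = 4 − 3 = 1
n=5: ⌈(6·385)/536⌉ − ⌈(5·385)/536⌉ = ⌈2310/536⌉ − ⌈1925/536⌉ = 5 − 4 = 1
n=6: ⌈(7·385)/536⌉ − ⌈(6·385)/536⌉ = ⌈2695/536⌉ − ⌈2310/536⌉ = 6 − 5 = 1
n=7: ⌈(8·385)/536⌉ − ⌈(7·385)/536⌉ = ⌈3080/536⌉ − ⌈2695/536⌉ = 6 − 6 = 0
n=8: ⌈(9·385)/536⌉ − ⌈(8·385)/536⌉ = ⌈3465/536⌉ − ⌈3080/536⌉ = 7 − 6 = 1
n=9: ⌈(10·385)/536⌉ − ⌈(9·385)/536⌉ = ⌈3850/536⌉ − ⌈3465/536⌉ = 8 − 7 = 1
n=10: ⌈(11·385)/536⌉ − ⌈(10·385)/536⌉ = ⌈4235/536⌉ − ⌈3850/536⌉ = 8 − 8 = 0
n=11: ⌈(12·385)/536⌉ − ⌈(11·385)/536⌉ = ⌈4620/536⌉ − ⌈4235/536⌉ = 9 − 8 = 1
n=12: ⌈(13·385)/536⌉ − ⌈(12·385)/536⌉ = ⌈5005/536⌉ − ⌈4620/536⌉ = 10 − 9 = 1
n=13: ⌈(14·385)/536⌉ − ⌈(13·385)/536⌉ = ⌈5390/536⌉ − ⌈5005/536⌉ = 11 − 10 = 1
n=14: ⌈(15·385)/536⌉ − ⌈(14·385)/536⌉ = ⌈5775/536⌉ − ⌈5390/536⌉ = 11 − 11 = 0
n=15: ⌈(16·385)/536⌉ − ⌈(15·385)/536⌉ = ⌈6160/536⌉ − ⌈5775/536⌉ = 12 − 11 = 1
n=16: ⌈(17·385)/536⌉ − ⌈(16·385)/536⌉ = ⌈6545/536⌉ − ⌈6160/536⌉ = 13 − 12 = 1
n=17: ⌈(18·385)/536⌉ − ⌈(17·385)/536⌉ = ⌈6930/536⌉ − ⌈6545/536⌉ = 13 − 13 = 0
n=18: ⌈(19·385)/536⌉ − ⌈(18·385)/536⌉ = ⌈7315/536⌉ − ⌈6930/536⌉ = 14 − 13 = 1
n=19: ⌈(20·385)/536⌉ − ⌈(19·385)/536⌉ = ⌈7700/536⌉ − ⌈7315/536⌉ = 15 − 14 = 1
n=20: ⌈(21·385)/536⌉ − ⌈(20·385)/536⌉ = ⌈8085/536⌉ − ⌈7700/536⌉ = 16 − 15 = 1
n=21: ⌈(22·385)/536⌉ − ⌈(21·385)/536⌉ = ⌈8470/536⌉ − ⌈8085/536⌉ = 16 − 16 = 0
n=22: ⌈(23·385)/536⌉ − ⌈(22·385)/536⌉ = ⌈8855/536⌉ − ⌈8470/536⌉ = 17 − 16 = 1
n=23: ⌈(24·385)/536⌉ − ⌈(23·385)/536⌉ = ⌈9240/536⌉ − ⌈8855/536⌉ = 18 − 17 = 1
n=24: ⌈(25·385)/536⌉ − ⌈(24·385)/536⌉ = ⌈9625/536⌉ − ⌈9240/536⌉ = 18 − 18 = 0
n=25: ⌈(26·385)/536⌉ − ⌈(25·385)/536⌉ = ⌈10010/536⌉ − ⌈9625/536⌉ = 19 − 18 = 1
n=26: ⌈(27·385)/536⌉ − ⌈(26·385)/536⌉ = ⌈10395/536⌉ − ⌈10010/536⌉ = 20 − 19 = 1
n=27: ⌈(28·385)/536⌉ − ⌈(27·385)/536⌉ = ⌈10780/536⌉ − ⌈10395/536⌉ = 21 − 20 = 1
n=28: ⌈(29·385)/536⌉ − ⌈(28·385)/536⌉ = ⌈11165/536⌉ − ⌈10780/536⌉ = 21 − 21 = 0
n=29: ⌈(30·385)/536⌉ − ⌈(29·385)/536⌉ = ⌈11550/536⌉ − ⌈11165/536⌉ = 22 − 21 = 1
n=30: ⌈(31·385)/536⌉ − ⌈(30·385)/536⌉ = ⌈11935/536⌉ − ⌈11550/536⌉ = 23 − 22 = 1
n=31: ⌈(32·385)/536⌉ − ⌈(31·385)/536⌉ = ⌈12320/536⌉ − ⌈11935/536⌉ = 23 − 23 = 0
n=32: ⌈(33·385)/536⌉ − ⌈(32·385)/536⌉ = ⌈12705/536⌉ − ⌈12320/536⌉ = 24 − 23 = 1
n=33: ⌈(34·385)/536⌉ − ⌈(33·385)/536⌉ = ⌈13090/536⌉ − ⌈12705/536⌉ = 25 − 24 = 1
n=34: ⌈(35·385)/536⌉ − ⌈(34·385)/536⌉ = ⌈13475/536⌉ − ⌈13090/536⌉ = 26 − 25 = 1
n=35: ⌈(36·385)/536⌉ − ⌈(35·385)/536⌉ = ⌈13860/536⌉ − ⌈13475/536⌉ = 26 − 26 = 0

111011101101110110111011011101101110
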